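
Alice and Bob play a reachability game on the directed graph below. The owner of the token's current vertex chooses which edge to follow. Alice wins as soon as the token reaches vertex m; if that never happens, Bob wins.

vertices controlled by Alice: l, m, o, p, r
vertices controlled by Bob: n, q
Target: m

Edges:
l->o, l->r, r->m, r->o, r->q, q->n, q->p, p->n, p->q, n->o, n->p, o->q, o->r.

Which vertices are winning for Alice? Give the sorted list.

A0 = {m}
A1: add {r} — r (Alice) has r→m.
A2: add {l, o} — l (Alice) has l→r; o (Alice) has o→r.
A3 = A2; e.g. n (Bob) can still go to p. Fixed point.
Alice's winning region = {l, m, o, r}.

l, m, o, r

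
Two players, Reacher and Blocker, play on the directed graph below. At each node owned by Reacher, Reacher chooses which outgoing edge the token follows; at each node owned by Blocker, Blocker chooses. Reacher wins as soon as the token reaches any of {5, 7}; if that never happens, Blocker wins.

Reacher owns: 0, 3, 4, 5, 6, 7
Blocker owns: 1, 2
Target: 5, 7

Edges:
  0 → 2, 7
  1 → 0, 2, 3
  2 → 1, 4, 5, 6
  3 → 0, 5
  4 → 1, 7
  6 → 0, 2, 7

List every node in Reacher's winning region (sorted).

A0 = {5, 7}
A1: add {0, 3, 4, 6} — 0 (Reacher) has 0→7; 3 (Reacher) has 3→5; 4 (Reacher) has 4→7; 6 (Reacher) has 6→7.
A2 = A1; e.g. 1 (Blocker) can still go to 2. Fixed point.
Reacher's winning region = {0, 3, 4, 5, 6, 7}.

0, 3, 4, 5, 6, 7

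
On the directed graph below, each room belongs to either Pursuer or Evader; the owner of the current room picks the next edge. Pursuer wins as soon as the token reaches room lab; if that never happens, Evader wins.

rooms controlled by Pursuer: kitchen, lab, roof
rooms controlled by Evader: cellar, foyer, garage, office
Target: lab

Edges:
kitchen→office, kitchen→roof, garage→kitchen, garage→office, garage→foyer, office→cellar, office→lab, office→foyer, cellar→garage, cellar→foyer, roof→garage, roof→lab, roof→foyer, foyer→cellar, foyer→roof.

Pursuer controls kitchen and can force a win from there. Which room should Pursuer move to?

A0 = {lab}
A1: add {roof} — roof (Pursuer) has roof→lab.
A2: add {kitchen} — kitchen (Pursuer) has kitchen→roof.
A3 = A2; e.g. garage (Evader) can still go to office. Fixed point.
From kitchen, successor roof is in the attractor (rank 1); the other successor office is not.

roof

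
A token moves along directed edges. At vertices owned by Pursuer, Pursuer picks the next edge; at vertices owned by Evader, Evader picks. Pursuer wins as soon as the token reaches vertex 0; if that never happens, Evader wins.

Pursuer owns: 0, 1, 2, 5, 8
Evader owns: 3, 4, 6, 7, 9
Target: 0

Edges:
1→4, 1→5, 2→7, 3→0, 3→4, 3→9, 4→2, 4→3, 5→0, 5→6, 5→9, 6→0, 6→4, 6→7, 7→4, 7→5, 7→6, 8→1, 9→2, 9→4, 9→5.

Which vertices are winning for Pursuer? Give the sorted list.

0, 1, 5, 8

A0 = {0}
A1: add {5} — 5 (Pursuer) has 5→0.
A2: add {1} — 1 (Pursuer) has 1→5.
A3: add {8} — 8 (Pursuer) has 8→1.
A4 = A3; e.g. 2 (Pursuer) has no edge into A3. Fixed point.
Pursuer's winning region = {0, 1, 5, 8}.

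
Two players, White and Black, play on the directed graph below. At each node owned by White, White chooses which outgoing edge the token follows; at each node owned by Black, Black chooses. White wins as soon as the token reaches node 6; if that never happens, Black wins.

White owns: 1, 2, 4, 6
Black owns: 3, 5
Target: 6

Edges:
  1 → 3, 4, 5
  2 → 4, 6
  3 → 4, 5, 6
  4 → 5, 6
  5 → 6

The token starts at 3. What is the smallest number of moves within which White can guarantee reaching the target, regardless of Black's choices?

2

A0 = {6}
A1: add {2, 4, 5} — 2 (White) has 2→6; 4 (White) has 4→6; 5 (Black): all of {6} already in.
A2: add {1, 3} — 1 (White) has 1→4; 3 (Black): all of {4, 5, 6} already in.
A2 = all vertices. Fixed point.
3 enters the attractor at level 2, so White can force the target in 2 moves from there.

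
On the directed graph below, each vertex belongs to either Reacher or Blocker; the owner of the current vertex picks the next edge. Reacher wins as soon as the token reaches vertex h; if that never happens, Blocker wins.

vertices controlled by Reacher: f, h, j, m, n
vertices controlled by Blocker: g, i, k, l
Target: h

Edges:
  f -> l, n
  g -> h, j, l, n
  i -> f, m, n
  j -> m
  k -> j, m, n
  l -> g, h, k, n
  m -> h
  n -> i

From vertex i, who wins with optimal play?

Blocker

A0 = {h}
A1: add {m} — m (Reacher) has m→h.
A2: add {j} — j (Reacher) has j→m.
A3 = A2; e.g. f (Reacher) has no edge into A2. Fixed point.
i never enters the attractor, so Blocker can avoid the target forever.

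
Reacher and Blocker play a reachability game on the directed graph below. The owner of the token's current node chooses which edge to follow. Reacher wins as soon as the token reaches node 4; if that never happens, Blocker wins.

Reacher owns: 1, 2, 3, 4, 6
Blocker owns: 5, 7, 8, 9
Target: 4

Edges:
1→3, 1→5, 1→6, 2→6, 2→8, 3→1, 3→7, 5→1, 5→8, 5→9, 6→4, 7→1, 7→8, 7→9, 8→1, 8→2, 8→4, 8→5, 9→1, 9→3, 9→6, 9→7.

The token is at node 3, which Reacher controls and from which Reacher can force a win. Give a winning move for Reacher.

1

A0 = {4}
A1: add {6} — 6 (Reacher) has 6→4.
A2: add {1, 2} — 1 (Reacher) has 1→6; 2 (Reacher) has 2→6.
A3: add {3} — 3 (Reacher) has 3→1.
A4 = A3; e.g. 5 (Blocker) can still go to 8. Fixed point.
From 3, successor 1 is in the attractor (rank 2); the other successor 7 is not.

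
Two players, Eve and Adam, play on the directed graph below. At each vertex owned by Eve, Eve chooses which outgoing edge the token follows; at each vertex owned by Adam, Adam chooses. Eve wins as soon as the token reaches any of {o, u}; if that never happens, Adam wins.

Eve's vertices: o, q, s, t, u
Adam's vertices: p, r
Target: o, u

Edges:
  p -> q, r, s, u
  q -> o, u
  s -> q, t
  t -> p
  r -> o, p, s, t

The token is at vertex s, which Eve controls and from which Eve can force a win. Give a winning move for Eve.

A0 = {o, u}
A1: add {q} — q (Eve) has q→o.
A2: add {s} — s (Eve) has s→q.
A3 = A2; e.g. p (Adam) can still go to r. Fixed point.
From s, successor q is in the attractor (rank 1); the other successor t is not.

q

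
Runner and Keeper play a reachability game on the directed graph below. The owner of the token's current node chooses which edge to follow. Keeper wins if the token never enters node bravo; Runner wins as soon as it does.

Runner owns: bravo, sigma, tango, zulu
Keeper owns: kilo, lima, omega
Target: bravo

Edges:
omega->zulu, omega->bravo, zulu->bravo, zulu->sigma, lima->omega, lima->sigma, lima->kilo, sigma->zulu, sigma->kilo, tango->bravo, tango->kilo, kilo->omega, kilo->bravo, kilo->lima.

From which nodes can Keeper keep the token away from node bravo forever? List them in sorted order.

kilo, lima

A0 = {bravo}
A1: add {tango, zulu} — zulu (Runner) has zulu→bravo; tango (Runner) has tango→bravo.
A2: add {omega, sigma} — omega (Keeper): all of {zulu, bravo} already in; sigma (Runner) has sigma→zulu.
A3 = A2; e.g. lima (Keeper) can still go to kilo. Fixed point.
Runner's attractor = {bravo, omega, sigma, tango, zulu}; Keeper avoids the target exactly from the complement.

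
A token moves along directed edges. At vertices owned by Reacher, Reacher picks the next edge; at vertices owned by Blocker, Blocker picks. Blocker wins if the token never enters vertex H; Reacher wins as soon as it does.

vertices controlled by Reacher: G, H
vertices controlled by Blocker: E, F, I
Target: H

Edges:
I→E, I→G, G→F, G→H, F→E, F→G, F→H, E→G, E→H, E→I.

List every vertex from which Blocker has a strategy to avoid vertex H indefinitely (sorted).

A0 = {H}
A1: add {G} — G (Reacher) has G→H.
A2 = A1; e.g. E (Blocker) can still go to I. Fixed point.
Reacher's attractor = {G, H}; Blocker avoids the target exactly from the complement.

E, F, I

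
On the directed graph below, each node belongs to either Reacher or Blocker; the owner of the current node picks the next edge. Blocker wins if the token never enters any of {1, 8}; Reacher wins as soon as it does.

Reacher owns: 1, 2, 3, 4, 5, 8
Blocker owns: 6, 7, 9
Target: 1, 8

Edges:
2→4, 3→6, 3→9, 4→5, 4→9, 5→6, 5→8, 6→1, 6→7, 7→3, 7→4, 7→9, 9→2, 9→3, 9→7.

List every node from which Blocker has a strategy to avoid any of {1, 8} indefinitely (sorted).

3, 6, 7, 9

A0 = {1, 8}
A1: add {5} — 5 (Reacher) has 5→8.
A2: add {4} — 4 (Reacher) has 4→5.
A3: add {2} — 2 (Reacher) has 2→4.
A4 = A3; e.g. 3 (Reacher) has no edge into A3. Fixed point.
Reacher's attractor = {1, 2, 4, 5, 8}; Blocker avoids the target exactly from the complement.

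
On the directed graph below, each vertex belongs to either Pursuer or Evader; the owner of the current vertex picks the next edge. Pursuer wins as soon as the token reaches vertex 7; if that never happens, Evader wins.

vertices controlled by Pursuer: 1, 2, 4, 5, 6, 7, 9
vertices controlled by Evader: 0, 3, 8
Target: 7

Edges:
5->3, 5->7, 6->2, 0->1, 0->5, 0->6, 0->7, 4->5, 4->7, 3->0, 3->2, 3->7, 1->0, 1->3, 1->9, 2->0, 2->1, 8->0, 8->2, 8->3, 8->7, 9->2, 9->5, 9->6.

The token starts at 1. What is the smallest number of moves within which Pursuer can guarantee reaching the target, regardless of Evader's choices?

A0 = {7}
A1: add {4, 5} — 4 (Pursuer) has 4→7; 5 (Pursuer) has 5→7.
A2: add {9} — 9 (Pursuer) has 9→5.
A3: add {1} — 1 (Pursuer) has 1→9.
1 enters the attractor at level 3, so Pursuer can force the target in 3 moves from there.

3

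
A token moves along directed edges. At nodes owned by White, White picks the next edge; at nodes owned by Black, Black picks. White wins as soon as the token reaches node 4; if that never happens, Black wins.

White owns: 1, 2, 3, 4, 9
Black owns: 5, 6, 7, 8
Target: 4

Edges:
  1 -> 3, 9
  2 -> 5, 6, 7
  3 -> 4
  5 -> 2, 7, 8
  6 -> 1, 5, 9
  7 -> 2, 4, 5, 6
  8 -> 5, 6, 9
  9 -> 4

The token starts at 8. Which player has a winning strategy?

Black

A0 = {4}
A1: add {3, 9} — 3 (White) has 3→4; 9 (White) has 9→4.
A2: add {1} — 1 (White) has 1→3.
A3 = A2; e.g. 2 (White) has no edge into A2. Fixed point.
8 never enters the attractor, so Black can avoid the target forever.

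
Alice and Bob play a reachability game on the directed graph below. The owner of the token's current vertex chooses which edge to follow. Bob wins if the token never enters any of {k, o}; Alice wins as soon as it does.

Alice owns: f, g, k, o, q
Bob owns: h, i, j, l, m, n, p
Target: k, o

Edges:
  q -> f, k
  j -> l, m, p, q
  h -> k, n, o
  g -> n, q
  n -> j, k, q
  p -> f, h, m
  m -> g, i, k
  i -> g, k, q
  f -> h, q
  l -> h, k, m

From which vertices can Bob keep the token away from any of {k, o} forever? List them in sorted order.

h, j, l, n, p

A0 = {k, o}
A1: add {q} — q (Alice) has q→k.
A2: add {f, g} — f (Alice) has f→q; g (Alice) has g→q.
A3: add {i} — i (Bob): all of {g, k, q} already in.
A4: add {m} — m (Bob): all of {g, i, k} already in.
A5 = A4; e.g. h (Bob) can still go to n. Fixed point.
Alice's attractor = {f, g, i, k, m, o, q}; Bob avoids the target exactly from the complement.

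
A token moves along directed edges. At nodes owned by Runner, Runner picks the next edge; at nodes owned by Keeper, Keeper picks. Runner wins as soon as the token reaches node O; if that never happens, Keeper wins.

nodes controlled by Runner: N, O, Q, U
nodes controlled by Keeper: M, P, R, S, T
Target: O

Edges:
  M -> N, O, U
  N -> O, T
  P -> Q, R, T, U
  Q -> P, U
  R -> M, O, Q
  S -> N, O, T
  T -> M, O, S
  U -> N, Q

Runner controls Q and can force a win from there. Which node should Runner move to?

A0 = {O}
A1: add {N} — N (Runner) has N→O.
A2: add {U} — U (Runner) has U→N.
A3: add {M, Q} — M (Keeper): all of {N, O, U} already in; Q (Runner) has Q→U.
A4: add {R} — R (Keeper): all of {M, O, Q} already in.
A5 = A4; e.g. P (Keeper) can still go to T. Fixed point.
From Q, successor U is in the attractor (rank 2); the other successor P is not.

U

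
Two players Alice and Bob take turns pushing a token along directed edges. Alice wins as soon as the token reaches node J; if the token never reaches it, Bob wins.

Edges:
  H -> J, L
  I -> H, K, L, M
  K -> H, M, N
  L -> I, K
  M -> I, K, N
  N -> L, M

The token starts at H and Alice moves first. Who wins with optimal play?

Alice

Track states (vertex, player-to-move).
A0 = {(J,Alice), (J,Bob)}
A1: add {(H,Alice)}.
(H,Alice) ∈ A1 ⇒ Alice forces the target.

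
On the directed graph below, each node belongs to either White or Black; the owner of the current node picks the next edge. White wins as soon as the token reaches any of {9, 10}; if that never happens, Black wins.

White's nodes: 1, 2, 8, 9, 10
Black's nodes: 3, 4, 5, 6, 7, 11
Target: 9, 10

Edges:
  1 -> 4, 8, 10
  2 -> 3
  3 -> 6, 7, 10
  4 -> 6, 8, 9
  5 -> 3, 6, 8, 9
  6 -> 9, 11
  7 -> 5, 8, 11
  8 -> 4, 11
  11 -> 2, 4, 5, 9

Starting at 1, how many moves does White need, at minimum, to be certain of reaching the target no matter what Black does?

1

A0 = {9, 10}
A1: add {1} — 1 (White) has 1→10.
A2 = A1; e.g. 2 (White) has no edge into A1. Fixed point.
1 enters the attractor at level 1, so White can force the target in 1 move from there.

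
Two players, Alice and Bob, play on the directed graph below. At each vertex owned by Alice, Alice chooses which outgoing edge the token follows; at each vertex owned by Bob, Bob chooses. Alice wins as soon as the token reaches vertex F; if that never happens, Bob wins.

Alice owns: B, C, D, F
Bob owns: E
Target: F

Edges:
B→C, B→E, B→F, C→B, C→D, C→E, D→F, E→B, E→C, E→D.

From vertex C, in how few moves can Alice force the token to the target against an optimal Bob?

2

A0 = {F}
A1: add {B, D} — B (Alice) has B→F; D (Alice) has D→F.
A2: add {C} — C (Alice) has C→B.
C enters the attractor at level 2, so Alice can force the target in 2 moves from there.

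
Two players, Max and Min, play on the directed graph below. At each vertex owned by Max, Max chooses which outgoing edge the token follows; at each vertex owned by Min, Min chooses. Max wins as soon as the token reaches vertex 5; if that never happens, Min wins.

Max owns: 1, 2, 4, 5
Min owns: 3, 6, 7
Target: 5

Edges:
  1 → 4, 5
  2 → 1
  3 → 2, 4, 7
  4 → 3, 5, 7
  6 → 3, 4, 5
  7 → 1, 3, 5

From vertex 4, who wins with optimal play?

A0 = {5}
A1: add {1, 4} — 1 (Max) has 1→5; 4 (Max) has 4→5.
4 ∈ A1, so Max can force the target.

Max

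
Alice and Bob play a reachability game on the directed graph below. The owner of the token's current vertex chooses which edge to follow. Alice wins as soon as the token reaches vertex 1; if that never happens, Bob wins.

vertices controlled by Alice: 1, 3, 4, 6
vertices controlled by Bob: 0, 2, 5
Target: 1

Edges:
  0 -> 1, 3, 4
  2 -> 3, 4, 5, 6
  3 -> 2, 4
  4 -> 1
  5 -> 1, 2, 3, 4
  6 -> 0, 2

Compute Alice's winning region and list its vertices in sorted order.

0, 1, 3, 4, 6

A0 = {1}
A1: add {4} — 4 (Alice) has 4→1.
A2: add {3} — 3 (Alice) has 3→4.
A3: add {0} — 0 (Bob): all of {1, 3, 4} already in.
A4: add {6} — 6 (Alice) has 6→0.
A5 = A4; e.g. 2 (Bob) can still go to 5. Fixed point.
Alice's winning region = {0, 1, 3, 4, 6}.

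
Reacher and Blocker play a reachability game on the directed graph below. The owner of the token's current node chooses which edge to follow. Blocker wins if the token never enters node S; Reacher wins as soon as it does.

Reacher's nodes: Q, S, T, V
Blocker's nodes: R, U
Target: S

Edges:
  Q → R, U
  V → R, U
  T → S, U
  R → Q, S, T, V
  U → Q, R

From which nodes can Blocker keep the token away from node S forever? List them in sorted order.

A0 = {S}
A1: add {T} — T (Reacher) has T→S.
A2 = A1; e.g. Q (Reacher) has no edge into A1. Fixed point.
Reacher's attractor = {S, T}; Blocker avoids the target exactly from the complement.

Q, R, U, V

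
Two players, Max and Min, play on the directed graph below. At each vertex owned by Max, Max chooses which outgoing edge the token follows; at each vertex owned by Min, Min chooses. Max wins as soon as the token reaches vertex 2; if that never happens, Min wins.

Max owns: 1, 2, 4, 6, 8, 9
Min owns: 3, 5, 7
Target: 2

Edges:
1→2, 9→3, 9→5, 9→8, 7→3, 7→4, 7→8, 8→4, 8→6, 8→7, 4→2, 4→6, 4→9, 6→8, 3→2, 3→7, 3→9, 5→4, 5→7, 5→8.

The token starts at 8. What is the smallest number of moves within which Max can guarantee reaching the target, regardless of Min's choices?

2

A0 = {2}
A1: add {1, 4} — 1 (Max) has 1→2; 4 (Max) has 4→2.
A2: add {8} — 8 (Max) has 8→4.
8 enters the attractor at level 2, so Max can force the target in 2 moves from there.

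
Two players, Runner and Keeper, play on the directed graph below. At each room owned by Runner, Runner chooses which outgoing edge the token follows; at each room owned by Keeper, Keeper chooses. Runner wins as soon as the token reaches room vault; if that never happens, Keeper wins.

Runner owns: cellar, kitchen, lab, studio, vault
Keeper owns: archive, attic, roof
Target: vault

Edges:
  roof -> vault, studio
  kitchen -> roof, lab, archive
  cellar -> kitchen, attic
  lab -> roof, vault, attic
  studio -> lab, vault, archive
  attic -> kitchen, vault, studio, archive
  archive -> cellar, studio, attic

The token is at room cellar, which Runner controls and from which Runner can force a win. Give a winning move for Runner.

A0 = {vault}
A1: add {lab, studio} — lab (Runner) has lab→vault; studio (Runner) has studio→vault.
A2: add {kitchen, roof} — roof (Keeper): all of {vault, studio} already in; kitchen (Runner) has kitchen→lab.
A3: add {cellar} — cellar (Runner) has cellar→kitchen.
A4 = A3; e.g. attic (Keeper) can still go to archive. Fixed point.
From cellar, successor kitchen is in the attractor (rank 2); the other successor attic is not.

kitchen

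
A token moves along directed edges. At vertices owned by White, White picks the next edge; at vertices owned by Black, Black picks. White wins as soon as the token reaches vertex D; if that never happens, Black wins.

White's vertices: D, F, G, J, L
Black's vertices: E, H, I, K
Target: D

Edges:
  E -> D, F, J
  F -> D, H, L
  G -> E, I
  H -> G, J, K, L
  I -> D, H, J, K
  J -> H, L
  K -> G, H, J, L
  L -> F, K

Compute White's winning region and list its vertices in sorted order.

A0 = {D}
A1: add {F} — F (White) has F→D.
A2: add {L} — L (White) has L→F.
A3: add {J} — J (White) has J→L.
A4: add {E} — E (Black): all of {D, F, J} already in.
A5: add {G} — G (White) has G→E.
A6 = A5; e.g. H (Black) can still go to K. Fixed point.
White's winning region = {D, E, F, G, J, L}.

D, E, F, G, J, L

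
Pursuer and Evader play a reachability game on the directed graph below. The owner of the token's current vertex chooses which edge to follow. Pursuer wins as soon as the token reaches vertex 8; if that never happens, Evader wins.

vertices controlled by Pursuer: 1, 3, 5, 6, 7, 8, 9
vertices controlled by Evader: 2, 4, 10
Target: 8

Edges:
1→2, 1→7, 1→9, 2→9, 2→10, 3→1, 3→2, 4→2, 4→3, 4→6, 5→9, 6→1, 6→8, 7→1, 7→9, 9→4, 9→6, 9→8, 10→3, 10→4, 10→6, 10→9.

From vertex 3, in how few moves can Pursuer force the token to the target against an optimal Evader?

3

A0 = {8}
A1: add {6, 9} — 6 (Pursuer) has 6→8; 9 (Pursuer) has 9→8.
A2: add {1, 5, 7} — 1 (Pursuer) has 1→9; 5 (Pursuer) has 5→9; 7 (Pursuer) has 7→9.
A3: add {3} — 3 (Pursuer) has 3→1.
A4 = A3; e.g. 2 (Evader) can still go to 10. Fixed point.
3 enters the attractor at level 3, so Pursuer can force the target in 3 moves from there.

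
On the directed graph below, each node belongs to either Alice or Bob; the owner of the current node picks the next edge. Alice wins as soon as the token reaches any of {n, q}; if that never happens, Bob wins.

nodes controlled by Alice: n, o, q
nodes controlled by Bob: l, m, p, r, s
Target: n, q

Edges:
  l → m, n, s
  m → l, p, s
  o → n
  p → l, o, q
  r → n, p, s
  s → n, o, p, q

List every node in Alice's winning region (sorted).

n, o, q

A0 = {n, q}
A1: add {o} — o (Alice) has o→n.
A2 = A1; e.g. l (Bob) can still go to m. Fixed point.
Alice's winning region = {n, o, q}.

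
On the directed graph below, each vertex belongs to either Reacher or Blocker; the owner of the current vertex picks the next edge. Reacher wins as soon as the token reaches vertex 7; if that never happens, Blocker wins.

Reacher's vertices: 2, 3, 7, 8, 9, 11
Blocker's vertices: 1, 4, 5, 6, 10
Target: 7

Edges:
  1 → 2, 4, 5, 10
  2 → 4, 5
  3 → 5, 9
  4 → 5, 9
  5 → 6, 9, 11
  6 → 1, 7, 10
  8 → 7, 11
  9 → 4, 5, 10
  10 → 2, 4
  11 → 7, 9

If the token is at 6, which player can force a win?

Blocker

A0 = {7}
A1: add {8, 11} — 8 (Reacher) has 8→7; 11 (Reacher) has 11→7.
A2 = A1; e.g. 1 (Blocker) can still go to 2. Fixed point.
6 never enters the attractor, so Blocker can avoid the target forever.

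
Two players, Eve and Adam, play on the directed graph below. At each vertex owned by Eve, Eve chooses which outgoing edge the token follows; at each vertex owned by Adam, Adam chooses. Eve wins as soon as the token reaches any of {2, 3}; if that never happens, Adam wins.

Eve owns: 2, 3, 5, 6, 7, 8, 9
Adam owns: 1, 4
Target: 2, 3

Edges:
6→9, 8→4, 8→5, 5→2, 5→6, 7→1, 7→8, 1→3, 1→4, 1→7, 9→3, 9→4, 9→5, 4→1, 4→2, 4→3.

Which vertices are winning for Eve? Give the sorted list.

2, 3, 5, 6, 7, 8, 9

A0 = {2, 3}
A1: add {5, 9} — 5 (Eve) has 5→2; 9 (Eve) has 9→3.
A2: add {6, 8} — 6 (Eve) has 6→9; 8 (Eve) has 8→5.
A3: add {7} — 7 (Eve) has 7→8.
A4 = A3; e.g. 1 (Adam) can still go to 4. Fixed point.
Eve's winning region = {2, 3, 5, 6, 7, 8, 9}.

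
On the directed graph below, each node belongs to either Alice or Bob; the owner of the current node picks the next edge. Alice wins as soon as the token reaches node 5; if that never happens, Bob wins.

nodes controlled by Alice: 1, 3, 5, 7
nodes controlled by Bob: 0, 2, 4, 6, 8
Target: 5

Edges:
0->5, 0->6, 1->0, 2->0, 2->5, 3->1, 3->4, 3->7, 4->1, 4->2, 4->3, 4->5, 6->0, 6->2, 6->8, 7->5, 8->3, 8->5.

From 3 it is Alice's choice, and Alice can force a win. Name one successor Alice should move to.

A0 = {5}
A1: add {7} — 7 (Alice) has 7→5.
A2: add {3} — 3 (Alice) has 3→7.
A3: add {8} — 8 (Bob): all of {3, 5} already in.
A4 = A3; e.g. 0 (Bob) can still go to 6. Fixed point.
From 3, successor 7 is in the attractor (rank 1); the other successors 1, 4 are not.

7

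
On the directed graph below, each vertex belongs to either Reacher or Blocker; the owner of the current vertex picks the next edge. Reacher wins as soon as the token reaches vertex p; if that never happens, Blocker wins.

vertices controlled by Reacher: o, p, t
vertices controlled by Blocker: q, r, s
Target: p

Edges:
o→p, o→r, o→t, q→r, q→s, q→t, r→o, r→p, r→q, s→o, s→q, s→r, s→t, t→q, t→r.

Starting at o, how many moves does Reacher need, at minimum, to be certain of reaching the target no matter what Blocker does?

A0 = {p}
A1: add {o} — o (Reacher) has o→p.
A2 = A1; e.g. q (Blocker) can still go to r. Fixed point.
o enters the attractor at level 1, so Reacher can force the target in 1 move from there.

1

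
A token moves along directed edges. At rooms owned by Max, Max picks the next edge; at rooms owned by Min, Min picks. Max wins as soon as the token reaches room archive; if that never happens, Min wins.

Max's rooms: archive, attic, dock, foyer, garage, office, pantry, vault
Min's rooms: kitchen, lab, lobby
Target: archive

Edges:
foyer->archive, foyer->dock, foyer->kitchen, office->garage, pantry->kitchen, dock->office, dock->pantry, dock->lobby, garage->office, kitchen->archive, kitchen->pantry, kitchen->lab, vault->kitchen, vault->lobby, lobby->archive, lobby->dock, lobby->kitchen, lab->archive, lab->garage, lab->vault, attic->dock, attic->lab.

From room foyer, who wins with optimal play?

A0 = {archive}
A1: add {foyer} — foyer (Max) has foyer→archive.
A2 = A1; e.g. office (Max) has no edge into A1. Fixed point.
foyer ∈ A1, so Max can force the target.

Max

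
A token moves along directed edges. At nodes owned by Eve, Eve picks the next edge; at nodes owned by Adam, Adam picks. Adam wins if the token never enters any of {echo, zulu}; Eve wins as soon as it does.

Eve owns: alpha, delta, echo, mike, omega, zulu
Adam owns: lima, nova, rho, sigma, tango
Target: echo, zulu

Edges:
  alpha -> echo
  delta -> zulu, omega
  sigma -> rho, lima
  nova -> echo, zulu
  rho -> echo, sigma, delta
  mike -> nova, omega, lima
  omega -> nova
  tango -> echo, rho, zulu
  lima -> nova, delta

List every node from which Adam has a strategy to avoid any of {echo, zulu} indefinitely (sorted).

A0 = {echo, zulu}
A1: add {alpha, delta, nova} — nova (Adam): all of {echo, zulu} already in; alpha (Eve) has alpha→echo; delta (Eve) has delta→zulu.
A2: add {lima, mike, omega} — mike (Eve) has mike→nova; omega (Eve) has omega→nova; lima (Adam): all of {nova, delta} already in.
A3 = A2; e.g. tango (Adam) can still go to rho. Fixed point.
Eve's attractor = {alpha, delta, echo, lima, mike, nova, omega, zulu}; Adam avoids the target exactly from the complement.

rho, sigma, tango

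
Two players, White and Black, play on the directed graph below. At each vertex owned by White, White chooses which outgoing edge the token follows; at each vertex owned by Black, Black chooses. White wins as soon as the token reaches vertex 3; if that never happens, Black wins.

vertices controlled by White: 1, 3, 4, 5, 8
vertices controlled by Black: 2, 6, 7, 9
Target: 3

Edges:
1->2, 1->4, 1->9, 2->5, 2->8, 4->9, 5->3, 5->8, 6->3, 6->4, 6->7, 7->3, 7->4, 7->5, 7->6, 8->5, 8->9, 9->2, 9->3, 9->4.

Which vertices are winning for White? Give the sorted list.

A0 = {3}
A1: add {5} — 5 (White) has 5→3.
A2: add {8} — 8 (White) has 8→5.
A3: add {2} — 2 (Black): all of {5, 8} already in.
A4: add {1} — 1 (White) has 1→2.
A5 = A4; e.g. 4 (White) has no edge into A4. Fixed point.
White's winning region = {1, 2, 3, 5, 8}.

1, 2, 3, 5, 8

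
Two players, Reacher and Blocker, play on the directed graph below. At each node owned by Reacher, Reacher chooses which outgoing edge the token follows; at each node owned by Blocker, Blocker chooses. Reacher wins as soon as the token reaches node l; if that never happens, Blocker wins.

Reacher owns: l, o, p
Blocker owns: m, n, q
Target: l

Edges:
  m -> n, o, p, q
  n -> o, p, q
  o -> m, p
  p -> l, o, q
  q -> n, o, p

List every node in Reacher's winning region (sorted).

A0 = {l}
A1: add {p} — p (Reacher) has p→l.
A2: add {o} — o (Reacher) has o→p.
A3 = A2; e.g. m (Blocker) can still go to n. Fixed point.
Reacher's winning region = {l, o, p}.

l, o, p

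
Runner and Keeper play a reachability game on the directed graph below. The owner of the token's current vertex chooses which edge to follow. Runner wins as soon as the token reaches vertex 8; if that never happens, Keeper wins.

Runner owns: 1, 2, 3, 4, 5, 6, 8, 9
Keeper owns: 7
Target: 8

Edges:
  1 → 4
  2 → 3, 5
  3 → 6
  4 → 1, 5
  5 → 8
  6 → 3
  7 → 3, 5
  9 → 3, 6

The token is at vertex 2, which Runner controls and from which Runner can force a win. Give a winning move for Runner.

5

A0 = {8}
A1: add {5} — 5 (Runner) has 5→8.
A2: add {2, 4} — 2 (Runner) has 2→5; 4 (Runner) has 4→5.
A3: add {1} — 1 (Runner) has 1→4.
A4 = A3; e.g. 3 (Runner) has no edge into A3. Fixed point.
From 2, successor 5 is in the attractor (rank 1); the other successor 3 is not.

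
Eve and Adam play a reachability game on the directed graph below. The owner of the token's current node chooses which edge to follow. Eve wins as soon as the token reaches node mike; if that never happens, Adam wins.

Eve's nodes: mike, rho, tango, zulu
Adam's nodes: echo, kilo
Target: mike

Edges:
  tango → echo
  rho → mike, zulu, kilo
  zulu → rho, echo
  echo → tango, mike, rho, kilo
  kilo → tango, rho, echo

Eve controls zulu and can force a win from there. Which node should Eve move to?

rho

A0 = {mike}
A1: add {rho} — rho (Eve) has rho→mike.
A2: add {zulu} — zulu (Eve) has zulu→rho.
A3 = A2; e.g. tango (Eve) has no edge into A2. Fixed point.
From zulu, successor rho is in the attractor (rank 1); the other successor echo is not.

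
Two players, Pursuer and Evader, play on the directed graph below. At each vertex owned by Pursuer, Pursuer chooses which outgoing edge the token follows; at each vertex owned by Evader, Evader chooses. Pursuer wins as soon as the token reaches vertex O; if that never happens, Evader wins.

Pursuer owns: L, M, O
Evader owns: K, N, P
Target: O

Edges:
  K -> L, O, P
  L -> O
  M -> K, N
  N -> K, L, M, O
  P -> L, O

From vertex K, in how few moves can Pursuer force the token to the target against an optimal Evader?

A0 = {O}
A1: add {L} — L (Pursuer) has L→O.
A2: add {P} — P (Evader): all of {L, O} already in.
A3: add {K} — K (Evader): all of {L, O, P} already in.
K enters the attractor at level 3, so Pursuer can force the target in 3 moves from there.

3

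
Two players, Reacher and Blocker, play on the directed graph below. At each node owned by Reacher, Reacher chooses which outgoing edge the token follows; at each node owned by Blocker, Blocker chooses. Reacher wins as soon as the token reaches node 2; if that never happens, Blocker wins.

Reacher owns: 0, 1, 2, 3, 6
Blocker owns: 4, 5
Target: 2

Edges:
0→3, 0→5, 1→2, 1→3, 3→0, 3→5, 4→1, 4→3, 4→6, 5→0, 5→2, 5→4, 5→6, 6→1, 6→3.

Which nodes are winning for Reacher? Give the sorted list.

A0 = {2}
A1: add {1} — 1 (Reacher) has 1→2.
A2: add {6} — 6 (Reacher) has 6→1.
A3 = A2; e.g. 0 (Reacher) has no edge into A2. Fixed point.
Reacher's winning region = {1, 2, 6}.

1, 2, 6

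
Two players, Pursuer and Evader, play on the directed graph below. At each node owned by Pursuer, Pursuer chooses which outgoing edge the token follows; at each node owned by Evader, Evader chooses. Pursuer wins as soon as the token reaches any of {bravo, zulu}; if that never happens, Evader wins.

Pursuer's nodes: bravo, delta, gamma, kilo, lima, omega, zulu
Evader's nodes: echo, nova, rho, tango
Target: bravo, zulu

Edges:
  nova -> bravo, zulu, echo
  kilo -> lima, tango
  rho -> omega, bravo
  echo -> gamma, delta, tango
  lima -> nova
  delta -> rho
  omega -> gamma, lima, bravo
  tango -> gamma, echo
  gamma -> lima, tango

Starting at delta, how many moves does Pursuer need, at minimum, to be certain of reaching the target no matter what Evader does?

3

A0 = {bravo, zulu}
A1: add {omega} — omega (Pursuer) has omega→bravo.
A2: add {rho} — rho (Evader): all of {omega, bravo} already in.
A3: add {delta} — delta (Pursuer) has delta→rho.
A4 = A3; e.g. gamma (Pursuer) has no edge into A3. Fixed point.
delta enters the attractor at level 3, so Pursuer can force the target in 3 moves from there.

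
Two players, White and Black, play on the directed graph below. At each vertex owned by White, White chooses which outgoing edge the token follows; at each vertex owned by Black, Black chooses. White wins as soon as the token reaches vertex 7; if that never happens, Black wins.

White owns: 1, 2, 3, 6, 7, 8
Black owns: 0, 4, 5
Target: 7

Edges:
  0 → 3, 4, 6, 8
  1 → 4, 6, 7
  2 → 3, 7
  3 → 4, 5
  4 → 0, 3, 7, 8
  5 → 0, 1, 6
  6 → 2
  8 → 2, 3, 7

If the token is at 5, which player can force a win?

Black

A0 = {7}
A1: add {1, 2, 8} — 1 (White) has 1→7; 2 (White) has 2→7; 8 (White) has 8→7.
A2: add {6} — 6 (White) has 6→2.
A3 = A2; e.g. 0 (Black) can still go to 3. Fixed point.
5 never enters the attractor, so Black can avoid the target forever.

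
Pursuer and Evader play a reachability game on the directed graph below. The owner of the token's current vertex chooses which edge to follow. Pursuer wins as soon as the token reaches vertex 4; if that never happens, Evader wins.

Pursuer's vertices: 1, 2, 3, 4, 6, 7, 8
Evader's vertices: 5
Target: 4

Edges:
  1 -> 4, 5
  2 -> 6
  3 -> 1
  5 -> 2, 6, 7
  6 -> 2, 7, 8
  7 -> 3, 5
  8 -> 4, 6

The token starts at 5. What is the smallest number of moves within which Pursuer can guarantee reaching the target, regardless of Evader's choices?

A0 = {4}
A1: add {1, 8} — 1 (Pursuer) has 1→4; 8 (Pursuer) has 8→4.
A2: add {3, 6} — 3 (Pursuer) has 3→1; 6 (Pursuer) has 6→8.
A3: add {2, 7} — 2 (Pursuer) has 2→6; 7 (Pursuer) has 7→3.
A4: add {5} — 5 (Evader): all of {2, 6, 7} already in.
A4 = all vertices. Fixed point.
5 enters the attractor at level 4, so Pursuer can force the target in 4 moves from there.

4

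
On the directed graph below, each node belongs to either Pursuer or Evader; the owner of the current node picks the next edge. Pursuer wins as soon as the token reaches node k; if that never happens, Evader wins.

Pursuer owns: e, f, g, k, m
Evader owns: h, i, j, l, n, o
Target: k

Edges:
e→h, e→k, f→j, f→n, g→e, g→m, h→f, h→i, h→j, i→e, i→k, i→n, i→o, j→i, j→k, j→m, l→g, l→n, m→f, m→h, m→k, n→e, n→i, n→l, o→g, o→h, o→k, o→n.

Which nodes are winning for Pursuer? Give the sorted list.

e, g, k, m

A0 = {k}
A1: add {e, m} — e (Pursuer) has e→k; m (Pursuer) has m→k.
A2: add {g} — g (Pursuer) has g→e.
A3 = A2; e.g. f (Pursuer) has no edge into A2. Fixed point.
Pursuer's winning region = {e, g, k, m}.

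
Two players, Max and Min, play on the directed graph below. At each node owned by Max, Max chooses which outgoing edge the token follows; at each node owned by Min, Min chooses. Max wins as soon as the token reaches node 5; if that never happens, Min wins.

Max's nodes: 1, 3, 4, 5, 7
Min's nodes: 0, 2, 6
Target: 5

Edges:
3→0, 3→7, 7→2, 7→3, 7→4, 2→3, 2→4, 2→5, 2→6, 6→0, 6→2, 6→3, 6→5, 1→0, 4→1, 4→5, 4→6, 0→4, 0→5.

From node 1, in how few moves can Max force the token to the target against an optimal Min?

A0 = {5}
A1: add {4} — 4 (Max) has 4→5.
A2: add {0, 7} — 0 (Min): all of {4, 5} already in; 7 (Max) has 7→4.
A3: add {1, 3} — 1 (Max) has 1→0; 3 (Max) has 3→0.
A4 = A3; e.g. 2 (Min) can still go to 6. Fixed point.
1 enters the attractor at level 3, so Max can force the target in 3 moves from there.

3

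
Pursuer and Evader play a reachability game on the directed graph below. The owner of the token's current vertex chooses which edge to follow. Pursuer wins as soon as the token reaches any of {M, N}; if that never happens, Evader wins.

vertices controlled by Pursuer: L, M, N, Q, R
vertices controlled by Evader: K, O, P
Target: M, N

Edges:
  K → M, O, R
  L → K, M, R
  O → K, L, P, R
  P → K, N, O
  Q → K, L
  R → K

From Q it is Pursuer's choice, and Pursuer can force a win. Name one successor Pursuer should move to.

L

A0 = {M, N}
A1: add {L} — L (Pursuer) has L→M.
A2: add {Q} — Q (Pursuer) has Q→L.
A3 = A2; e.g. K (Evader) can still go to O. Fixed point.
From Q, successor L is in the attractor (rank 1); the other successor K is not.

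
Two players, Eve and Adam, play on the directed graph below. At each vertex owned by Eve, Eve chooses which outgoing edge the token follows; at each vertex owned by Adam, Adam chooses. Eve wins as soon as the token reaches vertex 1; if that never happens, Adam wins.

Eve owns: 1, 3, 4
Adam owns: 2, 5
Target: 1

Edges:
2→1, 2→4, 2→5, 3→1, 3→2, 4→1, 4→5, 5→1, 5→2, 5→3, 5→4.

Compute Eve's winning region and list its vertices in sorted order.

A0 = {1}
A1: add {3, 4} — 3 (Eve) has 3→1; 4 (Eve) has 4→1.
A2 = A1; e.g. 2 (Adam) can still go to 5. Fixed point.
Eve's winning region = {1, 3, 4}.

1, 3, 4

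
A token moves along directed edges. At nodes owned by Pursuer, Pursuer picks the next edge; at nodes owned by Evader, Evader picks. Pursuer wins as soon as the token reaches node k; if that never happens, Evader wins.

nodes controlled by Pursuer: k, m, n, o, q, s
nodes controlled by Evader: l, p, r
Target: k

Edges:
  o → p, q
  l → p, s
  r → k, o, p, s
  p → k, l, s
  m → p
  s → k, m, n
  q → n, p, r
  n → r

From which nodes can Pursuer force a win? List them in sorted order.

A0 = {k}
A1: add {s} — s (Pursuer) has s→k.
A2 = A1; e.g. l (Evader) can still go to p. Fixed point.
Pursuer's winning region = {k, s}.

k, s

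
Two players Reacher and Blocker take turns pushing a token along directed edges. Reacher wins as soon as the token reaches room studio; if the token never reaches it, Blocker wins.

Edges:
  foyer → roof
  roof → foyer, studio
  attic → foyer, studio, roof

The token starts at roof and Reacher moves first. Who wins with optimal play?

Track states (vertex, player-to-move).
A0 = {(studio,Reacher), (studio,Blocker)}
A1: add {(roof,Reacher), (attic,Reacher)}.
(roof,Reacher) ∈ A1 ⇒ Reacher forces the target.

Reacher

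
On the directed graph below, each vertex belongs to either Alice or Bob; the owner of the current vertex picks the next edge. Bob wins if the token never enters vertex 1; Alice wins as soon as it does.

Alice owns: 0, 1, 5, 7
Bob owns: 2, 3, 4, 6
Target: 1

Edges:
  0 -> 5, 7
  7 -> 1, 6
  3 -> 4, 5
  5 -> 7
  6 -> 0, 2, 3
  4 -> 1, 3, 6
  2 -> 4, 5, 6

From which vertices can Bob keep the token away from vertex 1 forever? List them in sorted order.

A0 = {1}
A1: add {7} — 7 (Alice) has 7→1.
A2: add {0, 5} — 0 (Alice) has 0→7; 5 (Alice) has 5→7.
A3 = A2; e.g. 2 (Bob) can still go to 4. Fixed point.
Alice's attractor = {0, 1, 5, 7}; Bob avoids the target exactly from the complement.

2, 3, 4, 6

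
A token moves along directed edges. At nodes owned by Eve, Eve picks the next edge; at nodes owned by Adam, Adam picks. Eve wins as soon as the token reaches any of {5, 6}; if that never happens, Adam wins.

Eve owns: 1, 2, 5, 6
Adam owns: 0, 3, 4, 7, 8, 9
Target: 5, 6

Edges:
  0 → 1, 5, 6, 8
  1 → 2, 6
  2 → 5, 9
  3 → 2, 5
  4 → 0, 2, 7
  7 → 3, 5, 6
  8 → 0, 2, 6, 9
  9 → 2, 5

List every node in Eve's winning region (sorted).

1, 2, 3, 5, 6, 7, 9

A0 = {5, 6}
A1: add {1, 2} — 1 (Eve) has 1→6; 2 (Eve) has 2→5.
A2: add {3, 9} — 3 (Adam): all of {2, 5} already in; 9 (Adam): all of {2, 5} already in.
A3: add {7} — 7 (Adam): all of {3, 5, 6} already in.
A4 = A3; e.g. 0 (Adam) can still go to 8. Fixed point.
Eve's winning region = {1, 2, 3, 5, 6, 7, 9}.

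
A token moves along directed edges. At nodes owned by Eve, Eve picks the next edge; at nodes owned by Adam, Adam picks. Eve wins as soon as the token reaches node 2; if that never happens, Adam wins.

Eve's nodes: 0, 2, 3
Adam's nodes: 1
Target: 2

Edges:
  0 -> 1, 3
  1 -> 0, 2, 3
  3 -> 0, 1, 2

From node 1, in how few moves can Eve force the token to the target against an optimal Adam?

A0 = {2}
A1: add {3} — 3 (Eve) has 3→2.
A2: add {0} — 0 (Eve) has 0→3.
A3: add {1} — 1 (Adam): all of {0, 2, 3} already in.
A3 = all vertices. Fixed point.
1 enters the attractor at level 3, so Eve can force the target in 3 moves from there.

3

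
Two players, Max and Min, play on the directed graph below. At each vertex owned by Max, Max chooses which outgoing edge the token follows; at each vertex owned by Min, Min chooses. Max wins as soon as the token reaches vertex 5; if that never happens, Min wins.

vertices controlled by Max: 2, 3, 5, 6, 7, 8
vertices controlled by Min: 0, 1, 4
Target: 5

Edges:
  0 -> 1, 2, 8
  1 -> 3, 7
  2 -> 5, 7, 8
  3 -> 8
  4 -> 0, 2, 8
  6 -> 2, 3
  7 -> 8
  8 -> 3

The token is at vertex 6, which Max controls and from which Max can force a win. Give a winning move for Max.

2

A0 = {5}
A1: add {2} — 2 (Max) has 2→5.
A2: add {6} — 6 (Max) has 6→2.
A3 = A2; e.g. 0 (Min) can still go to 1. Fixed point.
From 6, successor 2 is in the attractor (rank 1); the other successor 3 is not.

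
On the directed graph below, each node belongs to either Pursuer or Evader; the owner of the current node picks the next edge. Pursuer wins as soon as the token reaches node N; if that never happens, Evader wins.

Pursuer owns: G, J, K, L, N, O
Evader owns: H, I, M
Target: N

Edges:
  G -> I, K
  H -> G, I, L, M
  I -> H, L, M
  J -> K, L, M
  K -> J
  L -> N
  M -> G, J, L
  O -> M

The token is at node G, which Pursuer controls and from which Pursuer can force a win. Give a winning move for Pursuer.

K

A0 = {N}
A1: add {L} — L (Pursuer) has L→N.
A2: add {J} — J (Pursuer) has J→L.
A3: add {K} — K (Pursuer) has K→J.
A4: add {G} — G (Pursuer) has G→K.
A5: add {M} — M (Evader): all of {G, J, L} already in.
A6: add {O} — O (Pursuer) has O→M.
A7 = A6; e.g. H (Evader) can still go to I. Fixed point.
From G, successor K is in the attractor (rank 3); the other successor I is not.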